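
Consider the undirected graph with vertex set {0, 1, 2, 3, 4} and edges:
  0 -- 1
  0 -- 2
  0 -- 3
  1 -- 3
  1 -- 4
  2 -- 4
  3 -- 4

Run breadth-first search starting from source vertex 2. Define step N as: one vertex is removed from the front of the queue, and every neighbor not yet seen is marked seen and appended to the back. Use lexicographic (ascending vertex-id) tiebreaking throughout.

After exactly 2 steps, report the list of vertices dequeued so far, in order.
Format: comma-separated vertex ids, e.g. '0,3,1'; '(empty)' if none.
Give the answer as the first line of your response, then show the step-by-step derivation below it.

2,0

step 1: dequeue 2; queue=[0,4]; order=2
step 2: dequeue 0; queue=[4,1,3]; order=2,0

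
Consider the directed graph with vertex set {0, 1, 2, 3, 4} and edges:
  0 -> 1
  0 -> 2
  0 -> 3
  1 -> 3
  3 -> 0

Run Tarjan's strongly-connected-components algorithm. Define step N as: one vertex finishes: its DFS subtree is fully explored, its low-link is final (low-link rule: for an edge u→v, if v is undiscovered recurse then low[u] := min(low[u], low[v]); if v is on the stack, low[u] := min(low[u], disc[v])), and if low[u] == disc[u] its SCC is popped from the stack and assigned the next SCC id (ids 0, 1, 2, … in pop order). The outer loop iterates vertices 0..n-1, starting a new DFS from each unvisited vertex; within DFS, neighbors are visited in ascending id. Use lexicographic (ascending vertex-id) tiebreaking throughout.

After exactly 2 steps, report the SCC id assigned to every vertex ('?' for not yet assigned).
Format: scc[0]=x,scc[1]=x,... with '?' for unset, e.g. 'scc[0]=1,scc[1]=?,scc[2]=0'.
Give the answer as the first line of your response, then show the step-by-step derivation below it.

scc[0]=?,scc[1]=?,scc[2]=?,scc[3]=?,scc[4]=?

step 1: low=(low[0]=0,low[1]=1,low[2]=?,low[3]=0,low[4]=?); scc=(scc[0]=?,scc[1]=?,scc[2]=?,scc[3]=?,scc[4]=?)
step 2: low=(low[0]=0,low[1]=0,low[2]=?,low[3]=0,low[4]=?); scc=(scc[0]=?,scc[1]=?,scc[2]=?,scc[3]=?,scc[4]=?)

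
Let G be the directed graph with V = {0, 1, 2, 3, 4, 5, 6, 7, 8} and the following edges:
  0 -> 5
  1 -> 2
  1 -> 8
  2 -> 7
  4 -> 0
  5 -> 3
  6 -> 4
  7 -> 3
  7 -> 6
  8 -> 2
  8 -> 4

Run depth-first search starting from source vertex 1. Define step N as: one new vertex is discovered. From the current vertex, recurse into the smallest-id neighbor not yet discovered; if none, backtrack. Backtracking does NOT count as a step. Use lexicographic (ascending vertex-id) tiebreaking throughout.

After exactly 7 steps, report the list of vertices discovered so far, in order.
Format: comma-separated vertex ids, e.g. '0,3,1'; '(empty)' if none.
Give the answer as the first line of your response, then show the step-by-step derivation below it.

1,2,7,3,6,4,0

step 1: discover 1; path=1; order=1
step 2: discover 2; path=1>2; order=1,2
step 3: discover 7; path=1>2>7; order=1,2,7
step 4: discover 3; path=1>2>7>3; order=1,2,7,3
step 5: discover 6; path=1>2>7>6; order=1,2,7,3,6
step 6: discover 4; path=1>2>7>6>4; order=1,2,7,3,6,4
step 7: discover 0; path=1>2>7>6>4>0; order=1,2,7,3,6,4,0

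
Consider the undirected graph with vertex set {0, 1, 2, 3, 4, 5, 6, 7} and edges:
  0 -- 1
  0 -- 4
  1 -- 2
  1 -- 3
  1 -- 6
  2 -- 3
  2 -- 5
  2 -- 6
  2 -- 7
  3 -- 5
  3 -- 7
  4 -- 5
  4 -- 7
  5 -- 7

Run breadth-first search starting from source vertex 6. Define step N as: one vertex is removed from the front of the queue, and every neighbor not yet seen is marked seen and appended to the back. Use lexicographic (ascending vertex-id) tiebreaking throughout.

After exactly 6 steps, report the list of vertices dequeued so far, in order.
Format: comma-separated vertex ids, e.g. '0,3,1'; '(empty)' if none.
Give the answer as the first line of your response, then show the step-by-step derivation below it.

6,1,2,0,3,5

step 1: dequeue 6; queue=[1,2]; order=6
step 2: dequeue 1; queue=[2,0,3]; order=6,1
step 3: dequeue 2; queue=[0,3,5,7]; order=6,1,2
step 4: dequeue 0; queue=[3,5,7,4]; order=6,1,2,0
step 5: dequeue 3; queue=[5,7,4]; order=6,1,2,0,3
step 6: dequeue 5; queue=[7,4]; order=6,1,2,0,3,5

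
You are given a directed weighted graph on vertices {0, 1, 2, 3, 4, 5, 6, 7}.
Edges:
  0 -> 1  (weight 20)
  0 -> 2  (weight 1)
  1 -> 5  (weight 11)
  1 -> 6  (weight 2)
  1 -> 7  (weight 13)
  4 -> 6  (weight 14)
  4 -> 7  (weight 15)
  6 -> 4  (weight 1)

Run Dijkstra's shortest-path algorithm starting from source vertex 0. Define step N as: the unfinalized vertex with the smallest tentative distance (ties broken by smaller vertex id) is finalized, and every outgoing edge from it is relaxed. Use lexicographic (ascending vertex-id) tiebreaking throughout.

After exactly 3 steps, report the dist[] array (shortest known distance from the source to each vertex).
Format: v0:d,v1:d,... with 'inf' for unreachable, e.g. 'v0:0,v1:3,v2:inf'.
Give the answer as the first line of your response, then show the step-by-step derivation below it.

v0:0,v1:20,v2:1,v3:inf,v4:inf,v5:31,v6:22,v7:33

step 1: dist = v0:0,v1:20,v2:1,v3:inf,v4:inf,v5:inf,v6:inf,v7:inf
step 2: dist = v0:0,v1:20,v2:1,v3:inf,v4:inf,v5:inf,v6:inf,v7:inf
step 3: dist = v0:0,v1:20,v2:1,v3:inf,v4:inf,v5:31,v6:22,v7:33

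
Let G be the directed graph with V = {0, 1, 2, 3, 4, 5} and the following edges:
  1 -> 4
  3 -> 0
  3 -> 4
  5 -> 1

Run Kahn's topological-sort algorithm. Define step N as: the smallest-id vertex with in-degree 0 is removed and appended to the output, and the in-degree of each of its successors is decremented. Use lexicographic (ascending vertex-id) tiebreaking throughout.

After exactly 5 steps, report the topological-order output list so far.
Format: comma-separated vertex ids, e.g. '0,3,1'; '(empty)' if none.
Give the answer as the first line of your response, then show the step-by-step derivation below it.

2,3,0,5,1

step 1: output 2; order=[2]; indeg=(1,1,0,0,2,0)
step 2: output 3; order=[2,3]; indeg=(0,1,0,0,1,0)
step 3: output 0; order=[2,3,0]; indeg=(0,1,0,0,1,0)
step 4: output 5; order=[2,3,0,5]; indeg=(0,0,0,0,1,0)
step 5: output 1; order=[2,3,0,5,1]; indeg=(0,0,0,0,0,0)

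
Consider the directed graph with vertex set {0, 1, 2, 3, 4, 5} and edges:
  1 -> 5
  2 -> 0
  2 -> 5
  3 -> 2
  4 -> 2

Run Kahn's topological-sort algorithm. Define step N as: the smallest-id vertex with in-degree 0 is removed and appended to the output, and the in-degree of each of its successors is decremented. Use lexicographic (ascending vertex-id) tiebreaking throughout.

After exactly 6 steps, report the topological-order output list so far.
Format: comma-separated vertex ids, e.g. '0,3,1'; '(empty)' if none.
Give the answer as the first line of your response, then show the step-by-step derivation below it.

1,3,4,2,0,5

step 1: output 1; order=[1]; indeg=(1,0,2,0,0,1)
step 2: output 3; order=[1,3]; indeg=(1,0,1,0,0,1)
step 3: output 4; order=[1,3,4]; indeg=(1,0,0,0,0,1)
step 4: output 2; order=[1,3,4,2]; indeg=(0,0,0,0,0,0)
step 5: output 0; order=[1,3,4,2,0]; indeg=(0,0,0,0,0,0)
step 6: output 5; order=[1,3,4,2,0,5]; indeg=(0,0,0,0,0,0)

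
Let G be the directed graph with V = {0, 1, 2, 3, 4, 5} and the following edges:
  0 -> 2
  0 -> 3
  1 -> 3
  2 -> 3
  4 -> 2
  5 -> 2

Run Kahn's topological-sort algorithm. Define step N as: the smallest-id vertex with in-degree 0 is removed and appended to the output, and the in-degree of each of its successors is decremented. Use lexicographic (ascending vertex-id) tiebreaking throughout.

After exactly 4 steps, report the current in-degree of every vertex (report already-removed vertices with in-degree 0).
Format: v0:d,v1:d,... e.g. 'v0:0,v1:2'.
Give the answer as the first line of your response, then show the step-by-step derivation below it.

v0:0,v1:0,v2:0,v3:1,v4:0,v5:0

step 1: output 0; order=[0]; indeg=(0,0,2,2,0,0)
step 2: output 1; order=[0,1]; indeg=(0,0,2,1,0,0)
step 3: output 4; order=[0,1,4]; indeg=(0,0,1,1,0,0)
step 4: output 5; order=[0,1,4,5]; indeg=(0,0,0,1,0,0)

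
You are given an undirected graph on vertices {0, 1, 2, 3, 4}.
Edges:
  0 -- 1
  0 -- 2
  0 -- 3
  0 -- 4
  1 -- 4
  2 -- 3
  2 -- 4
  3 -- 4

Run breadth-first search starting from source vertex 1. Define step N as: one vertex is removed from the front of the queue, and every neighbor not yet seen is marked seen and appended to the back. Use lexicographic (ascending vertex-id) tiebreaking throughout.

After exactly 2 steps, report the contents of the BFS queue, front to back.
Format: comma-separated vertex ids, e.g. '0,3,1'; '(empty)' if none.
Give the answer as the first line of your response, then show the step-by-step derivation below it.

4,2,3

step 1: dequeue 1; queue=[0,4]; order=1
step 2: dequeue 0; queue=[4,2,3]; order=1,0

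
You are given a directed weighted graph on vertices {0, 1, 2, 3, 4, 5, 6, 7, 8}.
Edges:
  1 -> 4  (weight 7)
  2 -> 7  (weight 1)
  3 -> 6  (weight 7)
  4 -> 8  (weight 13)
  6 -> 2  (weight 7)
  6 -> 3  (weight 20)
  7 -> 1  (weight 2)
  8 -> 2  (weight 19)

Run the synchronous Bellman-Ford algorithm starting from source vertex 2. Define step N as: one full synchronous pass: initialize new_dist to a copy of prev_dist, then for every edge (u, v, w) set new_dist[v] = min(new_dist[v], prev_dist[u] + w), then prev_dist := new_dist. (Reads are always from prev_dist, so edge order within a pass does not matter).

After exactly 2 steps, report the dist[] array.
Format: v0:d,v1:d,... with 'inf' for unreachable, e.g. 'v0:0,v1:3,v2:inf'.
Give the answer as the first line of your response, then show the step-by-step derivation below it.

v0:inf,v1:3,v2:0,v3:inf,v4:inf,v5:inf,v6:inf,v7:1,v8:inf

step 1: dist = v0:inf,v1:inf,v2:0,v3:inf,v4:inf,v5:inf,v6:inf,v7:1,v8:inf
step 2: dist = v0:inf,v1:3,v2:0,v3:inf,v4:inf,v5:inf,v6:inf,v7:1,v8:inf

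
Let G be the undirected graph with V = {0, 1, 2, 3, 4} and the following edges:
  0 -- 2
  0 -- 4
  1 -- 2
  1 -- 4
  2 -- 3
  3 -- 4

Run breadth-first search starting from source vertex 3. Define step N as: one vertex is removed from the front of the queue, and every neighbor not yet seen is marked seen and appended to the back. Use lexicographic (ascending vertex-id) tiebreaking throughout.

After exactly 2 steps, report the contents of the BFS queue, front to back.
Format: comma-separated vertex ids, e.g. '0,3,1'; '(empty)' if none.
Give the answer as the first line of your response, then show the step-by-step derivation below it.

4,0,1

step 1: dequeue 3; queue=[2,4]; order=3
step 2: dequeue 2; queue=[4,0,1]; order=3,2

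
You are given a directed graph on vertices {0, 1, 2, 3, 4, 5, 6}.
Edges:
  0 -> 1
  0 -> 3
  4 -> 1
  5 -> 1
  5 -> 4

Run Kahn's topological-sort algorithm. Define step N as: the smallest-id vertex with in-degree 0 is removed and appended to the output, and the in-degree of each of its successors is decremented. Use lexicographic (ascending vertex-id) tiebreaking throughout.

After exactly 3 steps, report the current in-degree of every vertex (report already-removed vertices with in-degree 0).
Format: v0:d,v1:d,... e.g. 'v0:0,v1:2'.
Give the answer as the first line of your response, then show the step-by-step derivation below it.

v0:0,v1:2,v2:0,v3:0,v4:1,v5:0,v6:0

step 1: output 0; order=[0]; indeg=(0,2,0,0,1,0,0)
step 2: output 2; order=[0,2]; indeg=(0,2,0,0,1,0,0)
step 3: output 3; order=[0,2,3]; indeg=(0,2,0,0,1,0,0)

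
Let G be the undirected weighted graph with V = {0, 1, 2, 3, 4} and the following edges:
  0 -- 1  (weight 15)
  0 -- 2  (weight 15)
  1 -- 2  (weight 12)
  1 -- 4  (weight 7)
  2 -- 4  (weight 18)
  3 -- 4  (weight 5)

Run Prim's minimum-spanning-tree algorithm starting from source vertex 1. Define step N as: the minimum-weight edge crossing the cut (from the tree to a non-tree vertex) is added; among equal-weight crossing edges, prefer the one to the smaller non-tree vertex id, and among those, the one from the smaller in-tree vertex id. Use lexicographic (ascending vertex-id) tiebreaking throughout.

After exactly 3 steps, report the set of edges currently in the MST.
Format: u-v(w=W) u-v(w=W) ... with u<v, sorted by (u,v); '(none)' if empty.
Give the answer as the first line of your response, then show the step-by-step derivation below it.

1-2(w=12) 1-4(w=7) 3-4(w=5)

step 1: add edge 1-4 (w=7); MST = {1-4(w=7)}
step 2: add edge 3-4 (w=5); MST = {1-4(w=7) 3-4(w=5)}
step 3: add edge 1-2 (w=12); MST = {1-2(w=12) 1-4(w=7) 3-4(w=5)}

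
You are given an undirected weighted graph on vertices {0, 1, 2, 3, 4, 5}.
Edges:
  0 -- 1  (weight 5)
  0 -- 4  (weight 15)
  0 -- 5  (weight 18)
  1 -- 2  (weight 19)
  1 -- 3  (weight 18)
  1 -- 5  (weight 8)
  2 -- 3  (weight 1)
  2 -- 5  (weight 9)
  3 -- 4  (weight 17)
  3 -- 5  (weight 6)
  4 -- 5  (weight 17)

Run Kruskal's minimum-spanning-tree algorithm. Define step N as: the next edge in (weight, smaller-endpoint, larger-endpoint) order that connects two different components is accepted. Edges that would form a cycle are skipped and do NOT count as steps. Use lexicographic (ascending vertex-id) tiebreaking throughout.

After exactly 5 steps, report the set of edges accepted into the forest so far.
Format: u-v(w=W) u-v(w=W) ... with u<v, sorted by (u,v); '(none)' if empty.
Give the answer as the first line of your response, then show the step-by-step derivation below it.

0-1(w=5) 0-4(w=15) 1-5(w=8) 2-3(w=1) 3-5(w=6)

step 1: add edge 2-3 (w=1); MST = {2-3(w=1)}
step 2: add edge 0-1 (w=5); MST = {0-1(w=5) 2-3(w=1)}
step 3: add edge 3-5 (w=6); MST = {0-1(w=5) 2-3(w=1) 3-5(w=6)}
step 4: add edge 1-5 (w=8); MST = {0-1(w=5) 1-5(w=8) 2-3(w=1) 3-5(w=6)}
step 5: add edge 0-4 (w=15); MST = {0-1(w=5) 0-4(w=15) 1-5(w=8) 2-3(w=1) 3-5(w=6)}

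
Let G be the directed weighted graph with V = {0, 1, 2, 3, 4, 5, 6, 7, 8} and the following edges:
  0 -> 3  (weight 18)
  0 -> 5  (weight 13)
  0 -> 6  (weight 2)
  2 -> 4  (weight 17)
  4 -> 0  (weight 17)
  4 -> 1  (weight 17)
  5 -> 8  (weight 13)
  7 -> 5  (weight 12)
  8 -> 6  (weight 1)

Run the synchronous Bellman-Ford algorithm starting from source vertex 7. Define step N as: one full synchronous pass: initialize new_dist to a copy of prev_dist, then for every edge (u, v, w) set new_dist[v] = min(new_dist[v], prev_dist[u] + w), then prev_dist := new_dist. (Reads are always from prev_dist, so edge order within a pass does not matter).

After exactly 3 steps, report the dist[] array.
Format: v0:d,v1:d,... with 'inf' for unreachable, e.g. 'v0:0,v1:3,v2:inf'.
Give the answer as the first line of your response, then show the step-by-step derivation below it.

v0:inf,v1:inf,v2:inf,v3:inf,v4:inf,v5:12,v6:26,v7:0,v8:25

step 1: dist = v0:inf,v1:inf,v2:inf,v3:inf,v4:inf,v5:12,v6:inf,v7:0,v8:inf
step 2: dist = v0:inf,v1:inf,v2:inf,v3:inf,v4:inf,v5:12,v6:inf,v7:0,v8:25
step 3: dist = v0:inf,v1:inf,v2:inf,v3:inf,v4:inf,v5:12,v6:26,v7:0,v8:25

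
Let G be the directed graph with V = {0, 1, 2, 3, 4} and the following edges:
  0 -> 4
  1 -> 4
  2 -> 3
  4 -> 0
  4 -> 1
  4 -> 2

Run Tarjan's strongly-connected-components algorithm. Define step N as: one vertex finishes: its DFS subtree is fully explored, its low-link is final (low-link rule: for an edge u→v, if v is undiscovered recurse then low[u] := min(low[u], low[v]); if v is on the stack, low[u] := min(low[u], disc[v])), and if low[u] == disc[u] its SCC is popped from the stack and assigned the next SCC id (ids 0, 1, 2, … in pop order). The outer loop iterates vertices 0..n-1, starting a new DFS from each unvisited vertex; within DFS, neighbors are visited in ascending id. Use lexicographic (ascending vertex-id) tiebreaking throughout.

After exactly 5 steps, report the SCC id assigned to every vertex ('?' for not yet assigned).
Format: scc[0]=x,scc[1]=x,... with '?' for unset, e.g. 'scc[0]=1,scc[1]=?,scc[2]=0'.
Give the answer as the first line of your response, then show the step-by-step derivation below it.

scc[0]=2,scc[1]=2,scc[2]=1,scc[3]=0,scc[4]=2

step 1: low=(low[0]=0,low[1]=1,low[2]=?,low[3]=?,low[4]=0); scc=(scc[0]=?,scc[1]=?,scc[2]=?,scc[3]=?,scc[4]=?)
step 2: low=(low[0]=0,low[1]=1,low[2]=3,low[3]=4,low[4]=0); scc=(scc[0]=?,scc[1]=?,scc[2]=?,scc[3]=0,scc[4]=?)
step 3: low=(low[0]=0,low[1]=1,low[2]=3,low[3]=4,low[4]=0); scc=(scc[0]=?,scc[1]=?,scc[2]=1,scc[3]=0,scc[4]=?)
step 4: low=(low[0]=0,low[1]=1,low[2]=3,low[3]=4,low[4]=0); scc=(scc[0]=?,scc[1]=?,scc[2]=1,scc[3]=0,scc[4]=?)
step 5: low=(low[0]=0,low[1]=1,low[2]=3,low[3]=4,low[4]=0); scc=(scc[0]=2,scc[1]=2,scc[2]=1,scc[3]=0,scc[4]=2)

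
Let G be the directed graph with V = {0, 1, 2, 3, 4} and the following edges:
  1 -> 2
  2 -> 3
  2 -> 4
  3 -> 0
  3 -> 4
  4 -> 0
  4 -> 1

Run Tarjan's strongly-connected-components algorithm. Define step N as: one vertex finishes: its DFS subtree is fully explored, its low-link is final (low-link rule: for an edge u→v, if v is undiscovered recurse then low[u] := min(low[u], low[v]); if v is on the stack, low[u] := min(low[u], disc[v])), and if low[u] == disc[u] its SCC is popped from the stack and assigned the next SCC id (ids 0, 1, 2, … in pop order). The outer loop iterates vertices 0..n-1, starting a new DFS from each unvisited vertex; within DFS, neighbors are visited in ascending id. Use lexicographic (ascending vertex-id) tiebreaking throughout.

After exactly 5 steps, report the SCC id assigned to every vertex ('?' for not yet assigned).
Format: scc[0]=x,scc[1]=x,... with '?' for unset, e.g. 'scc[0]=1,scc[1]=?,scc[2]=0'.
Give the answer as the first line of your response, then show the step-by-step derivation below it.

scc[0]=0,scc[1]=1,scc[2]=1,scc[3]=1,scc[4]=1

step 1: low=(low[0]=0,low[1]=?,low[2]=?,low[3]=?,low[4]=?); scc=(scc[0]=0,scc[1]=?,scc[2]=?,scc[3]=?,scc[4]=?)
step 2: low=(low[0]=0,low[1]=1,low[2]=2,low[3]=3,low[4]=1); scc=(scc[0]=0,scc[1]=?,scc[2]=?,scc[3]=?,scc[4]=?)
step 3: low=(low[0]=0,low[1]=1,low[2]=2,low[3]=1,low[4]=1); scc=(scc[0]=0,scc[1]=?,scc[2]=?,scc[3]=?,scc[4]=?)
step 4: low=(low[0]=0,low[1]=1,low[2]=1,low[3]=1,low[4]=1); scc=(scc[0]=0,scc[1]=?,scc[2]=?,scc[3]=?,scc[4]=?)
step 5: low=(low[0]=0,low[1]=1,low[2]=1,low[3]=1,low[4]=1); scc=(scc[0]=0,scc[1]=1,scc[2]=1,scc[3]=1,scc[4]=1)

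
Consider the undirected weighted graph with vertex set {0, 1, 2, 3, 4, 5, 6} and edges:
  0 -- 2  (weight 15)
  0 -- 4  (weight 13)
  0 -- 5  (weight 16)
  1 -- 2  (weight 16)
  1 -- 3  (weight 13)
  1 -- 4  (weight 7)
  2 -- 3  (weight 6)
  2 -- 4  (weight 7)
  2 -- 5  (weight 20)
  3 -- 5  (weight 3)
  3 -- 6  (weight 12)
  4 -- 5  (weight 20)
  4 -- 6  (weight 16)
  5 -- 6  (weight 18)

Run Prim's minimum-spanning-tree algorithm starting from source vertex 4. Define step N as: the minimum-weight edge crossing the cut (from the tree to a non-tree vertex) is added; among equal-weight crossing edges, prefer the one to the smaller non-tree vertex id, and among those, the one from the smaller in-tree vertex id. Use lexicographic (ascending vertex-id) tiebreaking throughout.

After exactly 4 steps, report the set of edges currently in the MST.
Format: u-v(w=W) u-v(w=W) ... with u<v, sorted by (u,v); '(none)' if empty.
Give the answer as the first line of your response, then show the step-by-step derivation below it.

1-4(w=7) 2-3(w=6) 2-4(w=7) 3-5(w=3)

step 1: add edge 1-4 (w=7); MST = {1-4(w=7)}
step 2: add edge 2-4 (w=7); MST = {1-4(w=7) 2-4(w=7)}
step 3: add edge 2-3 (w=6); MST = {1-4(w=7) 2-3(w=6) 2-4(w=7)}
step 4: add edge 3-5 (w=3); MST = {1-4(w=7) 2-3(w=6) 2-4(w=7) 3-5(w=3)}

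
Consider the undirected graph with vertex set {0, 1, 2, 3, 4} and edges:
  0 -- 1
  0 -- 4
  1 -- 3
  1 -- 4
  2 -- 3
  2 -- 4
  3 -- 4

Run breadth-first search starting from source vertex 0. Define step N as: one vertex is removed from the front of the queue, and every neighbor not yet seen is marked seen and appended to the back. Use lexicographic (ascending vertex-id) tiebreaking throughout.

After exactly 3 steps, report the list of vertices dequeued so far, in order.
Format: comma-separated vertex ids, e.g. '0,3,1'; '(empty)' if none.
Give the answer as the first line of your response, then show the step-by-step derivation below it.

0,1,4

step 1: dequeue 0; queue=[1,4]; order=0
step 2: dequeue 1; queue=[4,3]; order=0,1
step 3: dequeue 4; queue=[3,2]; order=0,1,4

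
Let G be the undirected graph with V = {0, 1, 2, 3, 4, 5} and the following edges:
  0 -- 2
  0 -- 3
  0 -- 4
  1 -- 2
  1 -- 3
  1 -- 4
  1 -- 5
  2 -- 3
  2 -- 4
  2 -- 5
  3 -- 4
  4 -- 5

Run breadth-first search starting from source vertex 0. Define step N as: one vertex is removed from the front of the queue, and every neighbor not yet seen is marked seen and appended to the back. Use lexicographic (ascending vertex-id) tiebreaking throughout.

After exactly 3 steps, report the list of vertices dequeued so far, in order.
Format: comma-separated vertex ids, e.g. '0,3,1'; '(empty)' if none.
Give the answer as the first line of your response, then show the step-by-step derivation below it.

0,2,3

step 1: dequeue 0; queue=[2,3,4]; order=0
step 2: dequeue 2; queue=[3,4,1,5]; order=0,2
step 3: dequeue 3; queue=[4,1,5]; order=0,2,3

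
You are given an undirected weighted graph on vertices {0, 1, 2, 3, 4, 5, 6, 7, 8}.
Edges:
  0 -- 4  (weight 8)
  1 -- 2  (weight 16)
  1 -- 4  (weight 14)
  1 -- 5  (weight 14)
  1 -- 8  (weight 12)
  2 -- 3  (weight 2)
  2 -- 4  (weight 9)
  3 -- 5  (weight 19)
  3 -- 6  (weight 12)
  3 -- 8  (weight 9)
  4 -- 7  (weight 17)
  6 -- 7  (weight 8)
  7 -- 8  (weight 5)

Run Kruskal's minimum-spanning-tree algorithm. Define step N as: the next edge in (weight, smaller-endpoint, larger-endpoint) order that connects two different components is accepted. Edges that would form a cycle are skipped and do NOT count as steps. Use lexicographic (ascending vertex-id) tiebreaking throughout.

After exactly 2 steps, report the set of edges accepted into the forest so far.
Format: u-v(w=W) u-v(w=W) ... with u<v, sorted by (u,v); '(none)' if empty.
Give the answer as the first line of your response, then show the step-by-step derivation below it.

2-3(w=2) 7-8(w=5)

step 1: add edge 2-3 (w=2); MST = {2-3(w=2)}
step 2: add edge 7-8 (w=5); MST = {2-3(w=2) 7-8(w=5)}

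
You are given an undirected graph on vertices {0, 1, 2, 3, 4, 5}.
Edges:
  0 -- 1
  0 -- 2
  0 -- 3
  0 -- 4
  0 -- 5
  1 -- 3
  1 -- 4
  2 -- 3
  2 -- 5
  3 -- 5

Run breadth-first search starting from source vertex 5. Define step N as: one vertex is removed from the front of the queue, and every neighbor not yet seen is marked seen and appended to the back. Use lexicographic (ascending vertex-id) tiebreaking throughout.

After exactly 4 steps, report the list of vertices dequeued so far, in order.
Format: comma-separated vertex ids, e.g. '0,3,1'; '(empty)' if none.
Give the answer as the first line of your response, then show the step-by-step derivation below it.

5,0,2,3

step 1: dequeue 5; queue=[0,2,3]; order=5
step 2: dequeue 0; queue=[2,3,1,4]; order=5,0
step 3: dequeue 2; queue=[3,1,4]; order=5,0,2
step 4: dequeue 3; queue=[1,4]; order=5,0,2,3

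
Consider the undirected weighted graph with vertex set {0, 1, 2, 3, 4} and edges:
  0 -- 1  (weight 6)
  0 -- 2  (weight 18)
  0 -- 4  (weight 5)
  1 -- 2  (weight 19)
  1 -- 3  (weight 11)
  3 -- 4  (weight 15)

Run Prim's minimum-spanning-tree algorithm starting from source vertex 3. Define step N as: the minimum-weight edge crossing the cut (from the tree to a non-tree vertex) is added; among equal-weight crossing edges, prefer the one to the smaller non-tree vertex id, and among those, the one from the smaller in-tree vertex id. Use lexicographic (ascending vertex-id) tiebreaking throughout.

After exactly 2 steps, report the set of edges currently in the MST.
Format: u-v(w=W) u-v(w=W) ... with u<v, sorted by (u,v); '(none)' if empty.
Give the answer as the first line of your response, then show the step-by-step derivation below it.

0-1(w=6) 1-3(w=11)

step 1: add edge 1-3 (w=11); MST = {1-3(w=11)}
step 2: add edge 0-1 (w=6); MST = {0-1(w=6) 1-3(w=11)}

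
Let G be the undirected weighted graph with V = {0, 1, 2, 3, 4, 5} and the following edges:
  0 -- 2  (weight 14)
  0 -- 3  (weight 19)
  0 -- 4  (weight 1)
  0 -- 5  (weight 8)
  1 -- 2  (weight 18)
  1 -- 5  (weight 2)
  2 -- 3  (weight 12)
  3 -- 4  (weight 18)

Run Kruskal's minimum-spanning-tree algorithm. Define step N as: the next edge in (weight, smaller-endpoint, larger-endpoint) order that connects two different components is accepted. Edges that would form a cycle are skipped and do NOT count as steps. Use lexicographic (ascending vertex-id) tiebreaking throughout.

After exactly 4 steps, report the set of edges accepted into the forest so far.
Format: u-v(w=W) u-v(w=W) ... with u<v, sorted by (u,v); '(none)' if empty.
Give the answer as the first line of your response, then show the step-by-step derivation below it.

0-4(w=1) 0-5(w=8) 1-5(w=2) 2-3(w=12)

step 1: add edge 0-4 (w=1); MST = {0-4(w=1)}
step 2: add edge 1-5 (w=2); MST = {0-4(w=1) 1-5(w=2)}
step 3: add edge 0-5 (w=8); MST = {0-4(w=1) 0-5(w=8) 1-5(w=2)}
step 4: add edge 2-3 (w=12); MST = {0-4(w=1) 0-5(w=8) 1-5(w=2) 2-3(w=12)}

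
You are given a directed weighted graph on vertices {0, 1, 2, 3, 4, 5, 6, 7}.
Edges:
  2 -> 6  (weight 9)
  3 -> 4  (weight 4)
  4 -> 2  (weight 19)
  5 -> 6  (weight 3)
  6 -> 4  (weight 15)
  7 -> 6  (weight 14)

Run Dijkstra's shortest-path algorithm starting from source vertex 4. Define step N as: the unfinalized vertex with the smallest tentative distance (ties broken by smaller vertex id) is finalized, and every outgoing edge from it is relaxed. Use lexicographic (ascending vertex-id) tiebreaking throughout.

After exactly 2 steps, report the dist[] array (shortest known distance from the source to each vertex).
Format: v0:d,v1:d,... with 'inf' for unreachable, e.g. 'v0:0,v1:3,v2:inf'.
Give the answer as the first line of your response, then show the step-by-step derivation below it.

v0:inf,v1:inf,v2:19,v3:inf,v4:0,v5:inf,v6:28,v7:inf

step 1: dist = v0:inf,v1:inf,v2:19,v3:inf,v4:0,v5:inf,v6:inf,v7:inf
step 2: dist = v0:inf,v1:inf,v2:19,v3:inf,v4:0,v5:inf,v6:28,v7:inf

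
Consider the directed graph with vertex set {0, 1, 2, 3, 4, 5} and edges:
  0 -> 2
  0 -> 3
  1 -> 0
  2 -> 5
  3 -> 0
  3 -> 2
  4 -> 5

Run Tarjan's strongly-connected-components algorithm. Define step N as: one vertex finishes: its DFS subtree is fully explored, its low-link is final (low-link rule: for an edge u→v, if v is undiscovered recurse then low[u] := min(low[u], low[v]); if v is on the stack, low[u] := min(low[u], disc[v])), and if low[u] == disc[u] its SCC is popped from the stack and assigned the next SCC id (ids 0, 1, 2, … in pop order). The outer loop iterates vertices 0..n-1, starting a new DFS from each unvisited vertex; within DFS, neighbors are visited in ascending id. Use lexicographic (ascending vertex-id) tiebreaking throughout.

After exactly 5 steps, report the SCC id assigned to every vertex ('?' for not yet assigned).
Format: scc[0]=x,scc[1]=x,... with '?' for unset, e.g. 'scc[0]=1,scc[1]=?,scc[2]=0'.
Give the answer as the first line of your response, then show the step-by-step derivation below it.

scc[0]=2,scc[1]=3,scc[2]=1,scc[3]=2,scc[4]=?,scc[5]=0

step 1: low=(low[0]=0,low[1]=?,low[2]=1,low[3]=?,low[4]=?,low[5]=2); scc=(scc[0]=?,scc[1]=?,scc[2]=?,scc[3]=?,scc[4]=?,scc[5]=0)
step 2: low=(low[0]=0,low[1]=?,low[2]=1,low[3]=?,low[4]=?,low[5]=2); scc=(scc[0]=?,scc[1]=?,scc[2]=1,scc[3]=?,scc[4]=?,scc[5]=0)
step 3: low=(low[0]=0,low[1]=?,low[2]=1,low[3]=0,low[4]=?,low[5]=2); scc=(scc[0]=?,scc[1]=?,scc[2]=1,scc[3]=?,scc[4]=?,scc[5]=0)
step 4: low=(low[0]=0,low[1]=?,low[2]=1,low[3]=0,low[4]=?,low[5]=2); scc=(scc[0]=2,scc[1]=?,scc[2]=1,scc[3]=2,scc[4]=?,scc[5]=0)
step 5: low=(low[0]=0,low[1]=4,low[2]=1,low[3]=0,low[4]=?,low[5]=2); scc=(scc[0]=2,scc[1]=3,scc[2]=1,scc[3]=2,scc[4]=?,scc[5]=0)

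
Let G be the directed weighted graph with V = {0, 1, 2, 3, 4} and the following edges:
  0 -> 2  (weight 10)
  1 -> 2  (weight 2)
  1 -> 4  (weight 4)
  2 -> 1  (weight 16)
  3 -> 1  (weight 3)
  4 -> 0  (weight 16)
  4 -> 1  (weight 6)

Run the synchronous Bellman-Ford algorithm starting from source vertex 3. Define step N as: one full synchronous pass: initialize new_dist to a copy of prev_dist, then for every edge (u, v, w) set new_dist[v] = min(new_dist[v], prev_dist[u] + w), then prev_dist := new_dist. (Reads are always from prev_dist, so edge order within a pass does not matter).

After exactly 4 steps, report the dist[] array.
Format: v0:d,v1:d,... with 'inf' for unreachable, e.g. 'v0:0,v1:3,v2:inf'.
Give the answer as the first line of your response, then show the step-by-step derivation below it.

v0:23,v1:3,v2:5,v3:0,v4:7

step 1: dist = v0:inf,v1:3,v2:inf,v3:0,v4:inf
step 2: dist = v0:inf,v1:3,v2:5,v3:0,v4:7
step 3: dist = v0:23,v1:3,v2:5,v3:0,v4:7
step 4: dist = v0:23,v1:3,v2:5,v3:0,v4:7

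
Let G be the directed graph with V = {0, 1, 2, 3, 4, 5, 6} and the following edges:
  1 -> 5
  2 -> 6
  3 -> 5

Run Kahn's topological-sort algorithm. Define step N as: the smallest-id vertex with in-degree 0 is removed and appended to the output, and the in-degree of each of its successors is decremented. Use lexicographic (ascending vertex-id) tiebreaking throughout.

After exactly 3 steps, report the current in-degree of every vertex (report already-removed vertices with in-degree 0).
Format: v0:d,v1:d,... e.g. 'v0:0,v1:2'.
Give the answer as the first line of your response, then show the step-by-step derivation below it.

v0:0,v1:0,v2:0,v3:0,v4:0,v5:1,v6:0

step 1: output 0; order=[0]; indeg=(0,0,0,0,0,2,1)
step 2: output 1; order=[0,1]; indeg=(0,0,0,0,0,1,1)
step 3: output 2; order=[0,1,2]; indeg=(0,0,0,0,0,1,0)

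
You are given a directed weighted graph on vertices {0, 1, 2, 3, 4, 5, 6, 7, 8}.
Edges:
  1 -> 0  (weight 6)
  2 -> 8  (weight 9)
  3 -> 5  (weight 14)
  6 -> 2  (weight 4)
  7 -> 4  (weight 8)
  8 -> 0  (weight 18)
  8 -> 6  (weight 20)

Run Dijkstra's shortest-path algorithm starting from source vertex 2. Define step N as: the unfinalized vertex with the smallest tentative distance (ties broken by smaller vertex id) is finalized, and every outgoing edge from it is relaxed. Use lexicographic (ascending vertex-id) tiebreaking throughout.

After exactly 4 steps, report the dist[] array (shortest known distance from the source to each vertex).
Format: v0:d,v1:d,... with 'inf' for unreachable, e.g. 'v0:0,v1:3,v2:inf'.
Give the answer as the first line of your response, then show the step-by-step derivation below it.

v0:27,v1:inf,v2:0,v3:inf,v4:inf,v5:inf,v6:29,v7:inf,v8:9

step 1: dist = v0:inf,v1:inf,v2:0,v3:inf,v4:inf,v5:inf,v6:inf,v7:inf,v8:9
step 2: dist = v0:27,v1:inf,v2:0,v3:inf,v4:inf,v5:inf,v6:29,v7:inf,v8:9
step 3: dist = v0:27,v1:inf,v2:0,v3:inf,v4:inf,v5:inf,v6:29,v7:inf,v8:9
step 4: dist = v0:27,v1:inf,v2:0,v3:inf,v4:inf,v5:inf,v6:29,v7:inf,v8:9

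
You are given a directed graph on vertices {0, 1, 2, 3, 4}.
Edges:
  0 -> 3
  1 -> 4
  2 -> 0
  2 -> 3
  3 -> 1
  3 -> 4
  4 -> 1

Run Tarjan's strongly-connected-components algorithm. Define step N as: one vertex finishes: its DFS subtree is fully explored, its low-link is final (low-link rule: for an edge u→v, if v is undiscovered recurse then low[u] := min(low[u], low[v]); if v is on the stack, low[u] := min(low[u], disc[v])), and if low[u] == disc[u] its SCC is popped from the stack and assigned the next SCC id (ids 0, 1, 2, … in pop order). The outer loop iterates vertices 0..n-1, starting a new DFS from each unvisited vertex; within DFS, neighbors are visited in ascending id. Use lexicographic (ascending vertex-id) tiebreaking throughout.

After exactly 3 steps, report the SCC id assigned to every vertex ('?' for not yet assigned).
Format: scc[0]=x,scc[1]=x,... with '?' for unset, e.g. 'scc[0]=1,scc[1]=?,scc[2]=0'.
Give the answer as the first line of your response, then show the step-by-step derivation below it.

scc[0]=?,scc[1]=0,scc[2]=?,scc[3]=1,scc[4]=0

step 1: low=(low[0]=0,low[1]=2,low[2]=?,low[3]=1,low[4]=2); scc=(scc[0]=?,scc[1]=?,scc[2]=?,scc[3]=?,scc[4]=?)
step 2: low=(low[0]=0,low[1]=2,low[2]=?,low[3]=1,low[4]=2); scc=(scc[0]=?,scc[1]=0,scc[2]=?,scc[3]=?,scc[4]=0)
step 3: low=(low[0]=0,low[1]=2,low[2]=?,low[3]=1,low[4]=2); scc=(scc[0]=?,scc[1]=0,scc[2]=?,scc[3]=1,scc[4]=0)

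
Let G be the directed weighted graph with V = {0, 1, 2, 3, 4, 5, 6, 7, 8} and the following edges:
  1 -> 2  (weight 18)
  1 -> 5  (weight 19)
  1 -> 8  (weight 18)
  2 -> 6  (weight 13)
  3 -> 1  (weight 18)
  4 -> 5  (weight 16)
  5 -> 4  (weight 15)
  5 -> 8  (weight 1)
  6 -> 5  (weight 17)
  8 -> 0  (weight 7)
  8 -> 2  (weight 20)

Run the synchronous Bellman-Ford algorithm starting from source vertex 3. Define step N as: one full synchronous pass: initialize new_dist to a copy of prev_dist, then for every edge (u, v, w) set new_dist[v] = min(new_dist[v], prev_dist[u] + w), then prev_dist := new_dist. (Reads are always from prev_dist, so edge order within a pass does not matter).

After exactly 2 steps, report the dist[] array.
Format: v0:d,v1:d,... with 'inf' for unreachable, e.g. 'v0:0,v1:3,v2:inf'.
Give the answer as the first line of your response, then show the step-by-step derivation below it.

v0:inf,v1:18,v2:36,v3:0,v4:inf,v5:37,v6:inf,v7:inf,v8:36

step 1: dist = v0:inf,v1:18,v2:inf,v3:0,v4:inf,v5:inf,v6:inf,v7:inf,v8:inf
step 2: dist = v0:inf,v1:18,v2:36,v3:0,v4:inf,v5:37,v6:inf,v7:inf,v8:36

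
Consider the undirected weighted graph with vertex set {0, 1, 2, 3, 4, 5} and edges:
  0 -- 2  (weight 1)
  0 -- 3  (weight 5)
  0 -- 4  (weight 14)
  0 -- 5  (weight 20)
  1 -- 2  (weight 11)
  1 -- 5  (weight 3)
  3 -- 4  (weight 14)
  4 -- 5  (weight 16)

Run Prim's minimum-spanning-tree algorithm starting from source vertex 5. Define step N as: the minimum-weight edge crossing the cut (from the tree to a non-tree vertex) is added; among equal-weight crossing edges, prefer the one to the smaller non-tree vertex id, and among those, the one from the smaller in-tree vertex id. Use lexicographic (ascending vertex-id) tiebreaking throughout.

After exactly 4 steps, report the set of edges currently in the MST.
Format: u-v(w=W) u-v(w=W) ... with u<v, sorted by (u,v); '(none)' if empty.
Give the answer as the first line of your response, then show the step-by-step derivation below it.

0-2(w=1) 0-3(w=5) 1-2(w=11) 1-5(w=3)

step 1: add edge 1-5 (w=3); MST = {1-5(w=3)}
step 2: add edge 1-2 (w=11); MST = {1-2(w=11) 1-5(w=3)}
step 3: add edge 0-2 (w=1); MST = {0-2(w=1) 1-2(w=11) 1-5(w=3)}
step 4: add edge 0-3 (w=5); MST = {0-2(w=1) 0-3(w=5) 1-2(w=11) 1-5(w=3)}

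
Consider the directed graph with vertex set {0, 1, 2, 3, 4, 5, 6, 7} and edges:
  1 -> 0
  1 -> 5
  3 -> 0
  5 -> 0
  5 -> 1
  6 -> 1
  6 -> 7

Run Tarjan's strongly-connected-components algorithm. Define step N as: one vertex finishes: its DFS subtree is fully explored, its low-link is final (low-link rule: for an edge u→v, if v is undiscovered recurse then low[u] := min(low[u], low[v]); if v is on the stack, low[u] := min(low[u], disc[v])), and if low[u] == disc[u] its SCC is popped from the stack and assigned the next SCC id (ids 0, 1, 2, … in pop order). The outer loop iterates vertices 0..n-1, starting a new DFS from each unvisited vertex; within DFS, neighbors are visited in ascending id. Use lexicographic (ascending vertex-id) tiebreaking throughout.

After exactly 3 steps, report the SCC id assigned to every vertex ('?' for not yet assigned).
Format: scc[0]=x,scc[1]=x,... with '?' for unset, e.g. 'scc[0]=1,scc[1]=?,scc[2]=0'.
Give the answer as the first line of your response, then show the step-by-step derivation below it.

scc[0]=0,scc[1]=1,scc[2]=?,scc[3]=?,scc[4]=?,scc[5]=1,scc[6]=?,scc[7]=?

step 1: low=(low[0]=0,low[1]=?,low[2]=?,low[3]=?,low[4]=?,low[5]=?,low[6]=?,low[7]=?); scc=(scc[0]=0,scc[1]=?,scc[2]=?,scc[3]=?,scc[4]=?,scc[5]=?,scc[6]=?,scc[7]=?)
step 2: low=(low[0]=0,low[1]=1,low[2]=?,low[3]=?,low[4]=?,low[5]=1,low[6]=?,low[7]=?); scc=(scc[0]=0,scc[1]=?,scc[2]=?,scc[3]=?,scc[4]=?,scc[5]=?,scc[6]=?,scc[7]=?)
step 3: low=(low[0]=0,low[1]=1,low[2]=?,low[3]=?,low[4]=?,low[5]=1,low[6]=?,low[7]=?); scc=(scc[0]=0,scc[1]=1,scc[2]=?,scc[3]=?,scc[4]=?,scc[5]=1,scc[6]=?,scc[7]=?)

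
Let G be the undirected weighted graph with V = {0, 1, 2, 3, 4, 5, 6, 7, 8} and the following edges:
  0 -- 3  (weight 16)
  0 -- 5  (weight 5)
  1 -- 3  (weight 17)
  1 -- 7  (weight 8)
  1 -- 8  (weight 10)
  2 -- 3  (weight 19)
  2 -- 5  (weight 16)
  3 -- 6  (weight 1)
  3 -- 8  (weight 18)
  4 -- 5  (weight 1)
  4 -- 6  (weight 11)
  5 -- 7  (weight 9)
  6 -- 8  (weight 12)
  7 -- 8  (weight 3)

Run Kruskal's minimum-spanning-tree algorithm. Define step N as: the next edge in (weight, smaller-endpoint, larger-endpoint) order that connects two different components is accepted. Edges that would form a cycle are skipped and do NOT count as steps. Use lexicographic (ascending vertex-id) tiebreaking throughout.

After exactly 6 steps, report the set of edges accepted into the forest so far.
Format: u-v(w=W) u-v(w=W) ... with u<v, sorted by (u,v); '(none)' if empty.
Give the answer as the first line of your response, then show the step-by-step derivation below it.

0-5(w=5) 1-7(w=8) 3-6(w=1) 4-5(w=1) 5-7(w=9) 7-8(w=3)

step 1: add edge 3-6 (w=1); MST = {3-6(w=1)}
step 2: add edge 4-5 (w=1); MST = {3-6(w=1) 4-5(w=1)}
step 3: add edge 7-8 (w=3); MST = {3-6(w=1) 4-5(w=1) 7-8(w=3)}
step 4: add edge 0-5 (w=5); MST = {0-5(w=5) 3-6(w=1) 4-5(w=1) 7-8(w=3)}
step 5: add edge 1-7 (w=8); MST = {0-5(w=5) 1-7(w=8) 3-6(w=1) 4-5(w=1) 7-8(w=3)}
step 6: add edge 5-7 (w=9); MST = {0-5(w=5) 1-7(w=8) 3-6(w=1) 4-5(w=1) 5-7(w=9) 7-8(w=3)}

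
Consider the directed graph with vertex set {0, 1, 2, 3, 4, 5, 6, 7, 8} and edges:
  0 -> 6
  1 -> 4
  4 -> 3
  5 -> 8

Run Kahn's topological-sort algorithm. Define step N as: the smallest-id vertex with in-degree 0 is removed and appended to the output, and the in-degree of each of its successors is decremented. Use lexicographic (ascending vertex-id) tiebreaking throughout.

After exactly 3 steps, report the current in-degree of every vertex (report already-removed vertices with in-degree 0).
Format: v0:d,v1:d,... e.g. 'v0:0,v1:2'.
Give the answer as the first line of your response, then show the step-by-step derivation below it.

v0:0,v1:0,v2:0,v3:1,v4:0,v5:0,v6:0,v7:0,v8:1

step 1: output 0; order=[0]; indeg=(0,0,0,1,1,0,0,0,1)
step 2: output 1; order=[0,1]; indeg=(0,0,0,1,0,0,0,0,1)
step 3: output 2; order=[0,1,2]; indeg=(0,0,0,1,0,0,0,0,1)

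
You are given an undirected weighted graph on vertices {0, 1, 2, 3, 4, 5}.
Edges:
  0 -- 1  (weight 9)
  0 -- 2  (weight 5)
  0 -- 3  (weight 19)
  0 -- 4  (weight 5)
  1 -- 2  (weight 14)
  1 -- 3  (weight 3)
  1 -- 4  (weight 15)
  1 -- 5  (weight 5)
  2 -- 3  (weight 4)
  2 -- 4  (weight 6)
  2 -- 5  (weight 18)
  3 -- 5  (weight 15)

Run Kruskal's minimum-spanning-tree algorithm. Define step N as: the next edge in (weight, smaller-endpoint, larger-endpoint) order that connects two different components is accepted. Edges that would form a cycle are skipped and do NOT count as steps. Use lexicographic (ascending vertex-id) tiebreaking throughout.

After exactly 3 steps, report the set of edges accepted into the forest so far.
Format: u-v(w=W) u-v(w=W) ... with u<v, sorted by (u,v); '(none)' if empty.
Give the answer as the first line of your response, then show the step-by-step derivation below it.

0-2(w=5) 1-3(w=3) 2-3(w=4)

step 1: add edge 1-3 (w=3); MST = {1-3(w=3)}
step 2: add edge 2-3 (w=4); MST = {1-3(w=3) 2-3(w=4)}
step 3: add edge 0-2 (w=5); MST = {0-2(w=5) 1-3(w=3) 2-3(w=4)}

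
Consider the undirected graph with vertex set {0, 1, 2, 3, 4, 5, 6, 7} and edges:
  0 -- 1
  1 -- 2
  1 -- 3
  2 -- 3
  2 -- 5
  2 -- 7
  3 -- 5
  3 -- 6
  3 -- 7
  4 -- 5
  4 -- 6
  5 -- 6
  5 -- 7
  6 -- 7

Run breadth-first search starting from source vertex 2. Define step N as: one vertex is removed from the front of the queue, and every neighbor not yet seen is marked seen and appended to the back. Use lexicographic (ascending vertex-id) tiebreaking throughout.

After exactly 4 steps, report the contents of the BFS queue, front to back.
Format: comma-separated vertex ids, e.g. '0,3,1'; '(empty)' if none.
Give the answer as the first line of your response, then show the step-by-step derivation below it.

7,0,6,4

step 1: dequeue 2; queue=[1,3,5,7]; order=2
step 2: dequeue 1; queue=[3,5,7,0]; order=2,1
step 3: dequeue 3; queue=[5,7,0,6]; order=2,1,3
step 4: dequeue 5; queue=[7,0,6,4]; order=2,1,3,5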